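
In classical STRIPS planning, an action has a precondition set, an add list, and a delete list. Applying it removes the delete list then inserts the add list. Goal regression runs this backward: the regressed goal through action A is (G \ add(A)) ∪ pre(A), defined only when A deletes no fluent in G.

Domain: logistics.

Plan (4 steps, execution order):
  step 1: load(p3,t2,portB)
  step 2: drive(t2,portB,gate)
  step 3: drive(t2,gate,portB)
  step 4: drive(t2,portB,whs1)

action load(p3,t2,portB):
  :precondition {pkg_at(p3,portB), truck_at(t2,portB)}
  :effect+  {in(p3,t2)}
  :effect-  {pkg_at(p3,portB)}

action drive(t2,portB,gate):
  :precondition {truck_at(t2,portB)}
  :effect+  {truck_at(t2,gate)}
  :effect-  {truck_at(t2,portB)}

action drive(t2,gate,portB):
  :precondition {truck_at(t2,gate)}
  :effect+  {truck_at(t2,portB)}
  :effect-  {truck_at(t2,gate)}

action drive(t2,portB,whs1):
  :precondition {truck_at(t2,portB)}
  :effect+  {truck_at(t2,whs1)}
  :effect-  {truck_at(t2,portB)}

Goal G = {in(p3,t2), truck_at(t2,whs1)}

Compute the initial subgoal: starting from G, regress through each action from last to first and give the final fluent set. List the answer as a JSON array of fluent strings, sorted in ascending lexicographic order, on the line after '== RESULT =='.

Regress step by step:
  through step 4 (drive(t2,portB,whs1)): drop {truck_at(t2,whs1)}, keep {in(p3,t2)}, require {truck_at(t2,portB)}
    → {in(p3,t2), truck_at(t2,portB)}
  through step 3 (drive(t2,gate,portB)): drop {truck_at(t2,portB)}, keep {in(p3,t2)}, require {truck_at(t2,gate)}
    → {in(p3,t2), truck_at(t2,gate)}
  through step 2 (drive(t2,portB,gate)): drop {truck_at(t2,gate)}, keep {in(p3,t2)}, require {truck_at(t2,portB)}
    → {in(p3,t2), truck_at(t2,portB)}
  through step 1 (load(p3,t2,portB)): drop {in(p3,t2)}, keep {truck_at(t2,portB)}, require {pkg_at(p3,portB), truck_at(t2,portB)}
    → {pkg_at(p3,portB), truck_at(t2,portB)}

== RESULT ==
["pkg_at(p3,portB)", "truck_at(t2,portB)"]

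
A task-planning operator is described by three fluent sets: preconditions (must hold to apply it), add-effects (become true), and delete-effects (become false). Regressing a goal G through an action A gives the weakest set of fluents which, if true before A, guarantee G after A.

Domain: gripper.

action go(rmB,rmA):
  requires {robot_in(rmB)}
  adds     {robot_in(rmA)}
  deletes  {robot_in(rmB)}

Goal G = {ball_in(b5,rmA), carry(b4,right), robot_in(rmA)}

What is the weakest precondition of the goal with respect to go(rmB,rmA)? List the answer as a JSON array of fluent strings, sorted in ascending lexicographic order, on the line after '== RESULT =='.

Regress:
  G ∩ del = {}  (empty — regression defined)
  G \ add = {ball_in(b5,rmA), carry(b4,right), robot_in(rmA)} \ {robot_in(rmA)} = {ball_in(b5,rmA), carry(b4,right)}
  ∪ pre   = {ball_in(b5,rmA), carry(b4,right)} ∪ {robot_in(rmB)}
          = {ball_in(b5,rmA), carry(b4,right), robot_in(rmB)}

== RESULT ==
["ball_in(b5,rmA)", "carry(b4,right)", "robot_in(rmB)"]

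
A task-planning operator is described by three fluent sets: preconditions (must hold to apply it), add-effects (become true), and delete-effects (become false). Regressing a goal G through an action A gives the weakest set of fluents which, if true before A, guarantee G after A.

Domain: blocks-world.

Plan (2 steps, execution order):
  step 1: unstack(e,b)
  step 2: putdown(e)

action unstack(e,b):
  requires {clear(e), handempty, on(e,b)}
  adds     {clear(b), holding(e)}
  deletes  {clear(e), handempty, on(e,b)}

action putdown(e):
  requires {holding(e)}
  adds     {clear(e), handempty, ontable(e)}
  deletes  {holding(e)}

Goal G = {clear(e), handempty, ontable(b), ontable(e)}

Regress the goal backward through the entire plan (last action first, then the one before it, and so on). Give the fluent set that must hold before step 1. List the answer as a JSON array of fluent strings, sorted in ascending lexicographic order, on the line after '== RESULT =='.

Work backward from the goal:
  through step 2 (putdown(e)): drop {clear(e), handempty, ontable(e)}, keep {ontable(b)}, require {holding(e)}
    → {holding(e), ontable(b)}
  through step 1 (unstack(e,b)): drop {holding(e)}, keep {ontable(b)}, require {clear(e), handempty, on(e,b)}
    → {clear(e), handempty, on(e,b), ontable(b)}

== RESULT ==
["clear(e)", "handempty", "on(e,b)", "ontable(b)"]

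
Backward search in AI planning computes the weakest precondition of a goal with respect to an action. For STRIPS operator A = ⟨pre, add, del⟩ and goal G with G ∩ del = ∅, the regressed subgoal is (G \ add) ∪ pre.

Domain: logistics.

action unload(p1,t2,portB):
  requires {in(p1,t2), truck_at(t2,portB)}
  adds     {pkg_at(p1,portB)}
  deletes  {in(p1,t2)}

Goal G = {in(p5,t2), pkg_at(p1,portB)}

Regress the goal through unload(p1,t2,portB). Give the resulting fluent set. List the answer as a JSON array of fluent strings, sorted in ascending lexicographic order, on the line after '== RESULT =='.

Compute (G \ add) ∪ pre:
  G ∩ del = {}  (empty — regression defined)
  G \ add = {in(p5,t2), pkg_at(p1,portB)} \ {pkg_at(p1,portB)} = {in(p5,t2)}
  ∪ pre   = {in(p5,t2)} ∪ {in(p1,t2), truck_at(t2,portB)}
          = {in(p1,t2), in(p5,t2), truck_at(t2,portB)}

== RESULT ==
["in(p1,t2)", "in(p5,t2)", "truck_at(t2,portB)"]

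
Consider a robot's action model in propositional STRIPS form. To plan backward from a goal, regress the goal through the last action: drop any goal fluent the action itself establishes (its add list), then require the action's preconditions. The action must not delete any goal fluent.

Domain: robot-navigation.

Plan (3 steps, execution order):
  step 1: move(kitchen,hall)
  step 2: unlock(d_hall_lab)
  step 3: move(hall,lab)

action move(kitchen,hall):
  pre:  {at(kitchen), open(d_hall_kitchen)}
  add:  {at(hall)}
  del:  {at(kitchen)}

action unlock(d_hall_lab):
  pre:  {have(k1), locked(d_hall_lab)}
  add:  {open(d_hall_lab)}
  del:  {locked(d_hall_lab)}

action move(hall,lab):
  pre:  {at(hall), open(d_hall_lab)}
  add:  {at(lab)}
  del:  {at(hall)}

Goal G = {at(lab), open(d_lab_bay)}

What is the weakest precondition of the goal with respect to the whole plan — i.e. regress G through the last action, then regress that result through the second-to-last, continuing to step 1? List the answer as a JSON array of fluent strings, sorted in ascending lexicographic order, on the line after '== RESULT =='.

Work backward from the goal:
  through step 3 (move(hall,lab)): drop {at(lab)}, keep {open(d_lab_bay)}, require {at(hall), open(d_hall_lab)}
    → {at(hall), open(d_hall_lab), open(d_lab_bay)}
  through step 2 (unlock(d_hall_lab)): drop {open(d_hall_lab)}, keep {at(hall), open(d_lab_bay)}, require {have(k1), locked(d_hall_lab)}
    → {at(hall), have(k1), locked(d_hall_lab), open(d_lab_bay)}
  through step 1 (move(kitchen,hall)): drop {at(hall)}, keep {have(k1), locked(d_hall_lab), open(d_lab_bay)}, require {at(kitchen), open(d_hall_kitchen)}
    → {at(kitchen), have(k1), locked(d_hall_lab), open(d_hall_kitchen), open(d_lab_bay)}

== RESULT ==
["at(kitchen)", "have(k1)", "locked(d_hall_lab)", "open(d_hall_kitchen)", "open(d_lab_bay)"]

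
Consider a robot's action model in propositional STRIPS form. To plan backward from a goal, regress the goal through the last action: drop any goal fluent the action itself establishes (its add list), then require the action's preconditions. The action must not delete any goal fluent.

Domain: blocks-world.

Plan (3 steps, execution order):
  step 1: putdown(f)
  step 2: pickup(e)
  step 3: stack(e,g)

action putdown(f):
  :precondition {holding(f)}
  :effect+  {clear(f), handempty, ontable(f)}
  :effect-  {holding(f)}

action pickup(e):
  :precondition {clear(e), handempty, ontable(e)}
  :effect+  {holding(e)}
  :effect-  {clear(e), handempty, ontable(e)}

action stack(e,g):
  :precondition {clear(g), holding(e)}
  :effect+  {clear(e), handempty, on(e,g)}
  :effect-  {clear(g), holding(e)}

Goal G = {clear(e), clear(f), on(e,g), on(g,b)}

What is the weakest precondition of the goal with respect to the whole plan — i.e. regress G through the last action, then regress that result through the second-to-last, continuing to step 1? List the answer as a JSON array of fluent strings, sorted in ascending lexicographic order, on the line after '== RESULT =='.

Regress step by step:
  through step 3 (stack(e,g)): drop {clear(e), on(e,g)}, keep {clear(f), on(g,b)}, require {clear(g), holding(e)}
    → {clear(f), clear(g), holding(e), on(g,b)}
  through step 2 (pickup(e)): drop {holding(e)}, keep {clear(f), clear(g), on(g,b)}, require {clear(e), handempty, ontable(e)}
    → {clear(e), clear(f), clear(g), handempty, on(g,b), ontable(e)}
  through step 1 (putdown(f)): drop {clear(f), handempty}, keep {clear(e), clear(g), on(g,b), ontable(e)}, require {holding(f)}
    → {clear(e), clear(g), holding(f), on(g,b), ontable(e)}

== RESULT ==
["clear(e)", "clear(g)", "holding(f)", "on(g,b)", "ontable(e)"]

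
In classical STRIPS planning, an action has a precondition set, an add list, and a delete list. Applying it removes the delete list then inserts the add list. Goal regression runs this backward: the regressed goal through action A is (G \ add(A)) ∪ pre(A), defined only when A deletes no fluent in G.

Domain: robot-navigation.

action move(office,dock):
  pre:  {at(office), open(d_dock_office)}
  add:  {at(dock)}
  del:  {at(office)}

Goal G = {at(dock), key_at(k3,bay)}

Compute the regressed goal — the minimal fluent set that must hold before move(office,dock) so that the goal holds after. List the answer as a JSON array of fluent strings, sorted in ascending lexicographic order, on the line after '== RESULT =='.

Compute (G \ add) ∪ pre:
  G ∩ del = {}  (empty — regression defined)
  G \ add = {at(dock), key_at(k3,bay)} \ {at(dock)} = {key_at(k3,bay)}
  ∪ pre   = {key_at(k3,bay)} ∪ {at(office), open(d_dock_office)}
          = {at(office), key_at(k3,bay), open(d_dock_office)}

== RESULT ==
["at(office)", "key_at(k3,bay)", "open(d_dock_office)"]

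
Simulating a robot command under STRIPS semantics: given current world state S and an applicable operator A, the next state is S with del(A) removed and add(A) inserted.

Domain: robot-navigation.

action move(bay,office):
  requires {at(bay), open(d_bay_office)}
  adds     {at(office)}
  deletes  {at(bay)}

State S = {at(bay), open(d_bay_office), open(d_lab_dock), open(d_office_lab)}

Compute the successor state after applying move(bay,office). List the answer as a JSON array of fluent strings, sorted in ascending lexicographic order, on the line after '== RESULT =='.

Progress:
  pre ⊆ S: {at(bay), open(d_bay_office)} ⊆ S  — applicable
  S \ del = {open(d_bay_office), open(d_lab_dock), open(d_office_lab)}
  ∪ add   = {at(office), open(d_bay_office), open(d_lab_dock), open(d_office_lab)}

== RESULT ==
["at(office)", "open(d_bay_office)", "open(d_lab_dock)", "open(d_office_lab)"]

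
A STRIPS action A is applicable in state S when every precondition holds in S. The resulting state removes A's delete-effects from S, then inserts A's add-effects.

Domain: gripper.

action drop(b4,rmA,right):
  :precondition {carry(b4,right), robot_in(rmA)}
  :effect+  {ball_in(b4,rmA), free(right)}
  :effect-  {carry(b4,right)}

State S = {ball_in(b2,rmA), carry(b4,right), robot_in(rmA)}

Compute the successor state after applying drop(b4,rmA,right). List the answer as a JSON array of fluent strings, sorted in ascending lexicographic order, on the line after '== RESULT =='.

Progress:
  pre ⊆ S: {carry(b4,right), robot_in(rmA)} ⊆ S  — applicable
  S \ del = {ball_in(b2,rmA), robot_in(rmA)}
  ∪ add   = {ball_in(b2,rmA), ball_in(b4,rmA), free(right), robot_in(rmA)}

== RESULT ==
["ball_in(b2,rmA)", "ball_in(b4,rmA)", "free(right)", "robot_in(rmA)"]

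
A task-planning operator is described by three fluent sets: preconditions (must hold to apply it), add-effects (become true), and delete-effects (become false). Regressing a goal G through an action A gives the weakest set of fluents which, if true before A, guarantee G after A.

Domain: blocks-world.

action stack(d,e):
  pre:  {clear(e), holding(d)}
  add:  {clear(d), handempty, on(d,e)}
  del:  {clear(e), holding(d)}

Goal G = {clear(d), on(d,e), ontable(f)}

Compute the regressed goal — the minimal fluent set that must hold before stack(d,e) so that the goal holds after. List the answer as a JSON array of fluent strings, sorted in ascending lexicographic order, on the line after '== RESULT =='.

Regress:
  G ∩ del = {}  (empty — regression defined)
  G \ add = {clear(d), on(d,e), ontable(f)} \ {clear(d), handempty, on(d,e)} = {ontable(f)}
  ∪ pre   = {ontable(f)} ∪ {clear(e), holding(d)}
          = {clear(e), holding(d), ontable(f)}

== RESULT ==
["clear(e)", "holding(d)", "ontable(f)"]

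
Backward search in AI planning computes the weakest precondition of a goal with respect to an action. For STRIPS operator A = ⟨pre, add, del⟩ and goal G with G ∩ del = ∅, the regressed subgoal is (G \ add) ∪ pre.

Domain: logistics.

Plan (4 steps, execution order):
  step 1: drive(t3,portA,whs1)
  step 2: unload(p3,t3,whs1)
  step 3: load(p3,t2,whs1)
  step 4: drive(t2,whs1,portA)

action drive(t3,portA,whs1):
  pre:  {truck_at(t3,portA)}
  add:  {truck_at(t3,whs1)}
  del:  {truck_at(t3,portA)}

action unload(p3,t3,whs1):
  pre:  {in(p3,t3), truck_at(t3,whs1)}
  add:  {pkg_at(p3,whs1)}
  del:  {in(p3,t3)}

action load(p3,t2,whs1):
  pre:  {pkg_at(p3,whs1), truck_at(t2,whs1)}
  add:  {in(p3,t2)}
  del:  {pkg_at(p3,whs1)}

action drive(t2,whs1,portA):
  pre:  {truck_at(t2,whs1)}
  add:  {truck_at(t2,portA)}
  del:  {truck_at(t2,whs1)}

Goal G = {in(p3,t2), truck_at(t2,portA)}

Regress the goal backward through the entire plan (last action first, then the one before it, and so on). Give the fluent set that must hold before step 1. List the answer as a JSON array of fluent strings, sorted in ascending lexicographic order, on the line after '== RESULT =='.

Regress step by step:
  through step 4 (drive(t2,whs1,portA)): drop {truck_at(t2,portA)}, keep {in(p3,t2)}, require {truck_at(t2,whs1)}
    → {in(p3,t2), truck_at(t2,whs1)}
  through step 3 (load(p3,t2,whs1)): drop {in(p3,t2)}, keep {truck_at(t2,whs1)}, require {pkg_at(p3,whs1), truck_at(t2,whs1)}
    → {pkg_at(p3,whs1), truck_at(t2,whs1)}
  through step 2 (unload(p3,t3,whs1)): drop {pkg_at(p3,whs1)}, keep {truck_at(t2,whs1)}, require {in(p3,t3), truck_at(t3,whs1)}
    → {in(p3,t3), truck_at(t2,whs1), truck_at(t3,whs1)}
  through step 1 (drive(t3,portA,whs1)): drop {truck_at(t3,whs1)}, keep {in(p3,t3), truck_at(t2,whs1)}, require {truck_at(t3,portA)}
    → {in(p3,t3), truck_at(t2,whs1), truck_at(t3,portA)}

== RESULT ==
["in(p3,t3)", "truck_at(t2,whs1)", "truck_at(t3,portA)"]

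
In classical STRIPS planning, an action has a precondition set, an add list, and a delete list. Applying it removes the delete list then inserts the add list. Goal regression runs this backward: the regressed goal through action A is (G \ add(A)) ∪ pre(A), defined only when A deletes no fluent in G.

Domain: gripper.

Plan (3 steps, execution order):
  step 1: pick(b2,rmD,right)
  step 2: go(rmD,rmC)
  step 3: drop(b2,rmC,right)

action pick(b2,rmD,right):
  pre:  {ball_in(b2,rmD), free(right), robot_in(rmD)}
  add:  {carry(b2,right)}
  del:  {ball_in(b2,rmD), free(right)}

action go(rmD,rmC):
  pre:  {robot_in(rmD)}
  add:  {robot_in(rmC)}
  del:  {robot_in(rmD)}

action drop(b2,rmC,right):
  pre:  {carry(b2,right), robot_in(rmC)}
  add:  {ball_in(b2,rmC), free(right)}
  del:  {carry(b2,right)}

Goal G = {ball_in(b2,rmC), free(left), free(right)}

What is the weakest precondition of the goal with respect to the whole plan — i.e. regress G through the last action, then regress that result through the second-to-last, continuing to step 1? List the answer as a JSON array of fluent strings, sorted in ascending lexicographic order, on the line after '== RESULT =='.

Work backward from the goal:
  through step 3 (drop(b2,rmC,right)): drop {ball_in(b2,rmC), free(right)}, keep {free(left)}, require {carry(b2,right), robot_in(rmC)}
    → {carry(b2,right), free(left), robot_in(rmC)}
  through step 2 (go(rmD,rmC)): drop {robot_in(rmC)}, keep {carry(b2,right), free(left)}, require {robot_in(rmD)}
    → {carry(b2,right), free(left), robot_in(rmD)}
  through step 1 (pick(b2,rmD,right)): drop {carry(b2,right)}, keep {free(left), robot_in(rmD)}, require {ball_in(b2,rmD), free(right), robot_in(rmD)}
    → {ball_in(b2,rmD), free(left), free(right), robot_in(rmD)}

== RESULT ==
["ball_in(b2,rmD)", "free(left)", "free(right)", "robot_in(rmD)"]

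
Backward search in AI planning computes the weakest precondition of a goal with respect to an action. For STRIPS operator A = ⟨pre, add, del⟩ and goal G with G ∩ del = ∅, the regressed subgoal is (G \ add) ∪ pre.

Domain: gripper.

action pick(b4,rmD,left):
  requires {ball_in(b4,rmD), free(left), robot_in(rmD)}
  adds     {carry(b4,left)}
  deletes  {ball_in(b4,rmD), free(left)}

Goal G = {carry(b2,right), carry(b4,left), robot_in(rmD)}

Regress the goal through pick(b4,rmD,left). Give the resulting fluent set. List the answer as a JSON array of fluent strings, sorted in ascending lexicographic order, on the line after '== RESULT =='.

Regress:
  G ∩ del = {}  (empty — regression defined)
  G \ add = {carry(b2,right), carry(b4,left), robot_in(rmD)} \ {carry(b4,left)} = {carry(b2,right), robot_in(rmD)}
  ∪ pre   = {carry(b2,right), robot_in(rmD)} ∪ {ball_in(b4,rmD), free(left), robot_in(rmD)}
          = {ball_in(b4,rmD), carry(b2,right), free(left), robot_in(rmD)}

== RESULT ==
["ball_in(b4,rmD)", "carry(b2,right)", "free(left)", "robot_in(rmD)"]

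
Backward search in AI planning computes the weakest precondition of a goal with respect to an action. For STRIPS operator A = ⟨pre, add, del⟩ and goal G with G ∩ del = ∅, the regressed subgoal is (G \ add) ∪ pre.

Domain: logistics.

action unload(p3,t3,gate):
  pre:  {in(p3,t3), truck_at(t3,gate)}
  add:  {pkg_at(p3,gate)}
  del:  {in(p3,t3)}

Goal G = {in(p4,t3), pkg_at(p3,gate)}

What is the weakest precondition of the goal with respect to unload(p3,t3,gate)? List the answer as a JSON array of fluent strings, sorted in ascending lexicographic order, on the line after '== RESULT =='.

Compute (G \ add) ∪ pre:
  G ∩ del = {}  (empty — regression defined)
  G \ add = {in(p4,t3), pkg_at(p3,gate)} \ {pkg_at(p3,gate)} = {in(p4,t3)}
  ∪ pre   = {in(p4,t3)} ∪ {in(p3,t3), truck_at(t3,gate)}
          = {in(p3,t3), in(p4,t3), truck_at(t3,gate)}

== RESULT ==
["in(p3,t3)", "in(p4,t3)", "truck_at(t3,gate)"]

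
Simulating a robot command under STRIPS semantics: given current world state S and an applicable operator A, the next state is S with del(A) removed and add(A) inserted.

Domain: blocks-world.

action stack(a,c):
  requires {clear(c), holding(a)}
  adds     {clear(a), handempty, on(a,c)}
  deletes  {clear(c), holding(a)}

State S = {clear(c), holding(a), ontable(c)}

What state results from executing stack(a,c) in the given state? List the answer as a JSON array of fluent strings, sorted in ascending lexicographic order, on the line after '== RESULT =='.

Compute (S \ del) ∪ add:
  pre ⊆ S: {clear(c), holding(a)} ⊆ S  — applicable
  S \ del = {ontable(c)}
  ∪ add   = {clear(a), handempty, on(a,c), ontable(c)}

== RESULT ==
["clear(a)", "handempty", "on(a,c)", "ontable(c)"]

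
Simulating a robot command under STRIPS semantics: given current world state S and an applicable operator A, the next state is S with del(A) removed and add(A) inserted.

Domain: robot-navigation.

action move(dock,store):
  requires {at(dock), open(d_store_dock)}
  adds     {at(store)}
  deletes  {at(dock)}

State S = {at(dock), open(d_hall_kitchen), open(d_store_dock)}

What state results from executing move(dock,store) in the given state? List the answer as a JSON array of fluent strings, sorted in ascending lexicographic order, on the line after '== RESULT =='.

Progress:
  pre ⊆ S: {at(dock), open(d_store_dock)} ⊆ S  — applicable
  S \ del = {open(d_hall_kitchen), open(d_store_dock)}
  ∪ add   = {at(store), open(d_hall_kitchen), open(d_store_dock)}

== RESULT ==
["at(store)", "open(d_hall_kitchen)", "open(d_store_dock)"]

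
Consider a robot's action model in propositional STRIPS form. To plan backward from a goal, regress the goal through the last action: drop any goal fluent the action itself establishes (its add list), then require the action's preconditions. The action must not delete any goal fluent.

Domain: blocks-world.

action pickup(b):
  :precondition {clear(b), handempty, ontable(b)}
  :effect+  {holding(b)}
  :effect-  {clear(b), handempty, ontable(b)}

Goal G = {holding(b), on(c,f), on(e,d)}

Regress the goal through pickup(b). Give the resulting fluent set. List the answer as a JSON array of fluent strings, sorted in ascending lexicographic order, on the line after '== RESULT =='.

Compute (G \ add) ∪ pre:
  G ∩ del = {}  (empty — regression defined)
  G \ add = {holding(b), on(c,f), on(e,d)} \ {holding(b)} = {on(c,f), on(e,d)}
  ∪ pre   = {on(c,f), on(e,d)} ∪ {clear(b), handempty, ontable(b)}
          = {clear(b), handempty, on(c,f), on(e,d), ontable(b)}

== RESULT ==
["clear(b)", "handempty", "on(c,f)", "on(e,d)", "ontable(b)"]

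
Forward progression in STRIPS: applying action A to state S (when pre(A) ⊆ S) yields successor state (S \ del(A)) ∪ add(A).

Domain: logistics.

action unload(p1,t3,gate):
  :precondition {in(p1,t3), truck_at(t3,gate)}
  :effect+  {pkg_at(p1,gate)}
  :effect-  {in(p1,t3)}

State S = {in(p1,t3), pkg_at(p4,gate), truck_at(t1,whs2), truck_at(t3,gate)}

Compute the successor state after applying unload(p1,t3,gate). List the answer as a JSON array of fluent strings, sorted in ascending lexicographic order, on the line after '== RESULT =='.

Progress:
  pre ⊆ S: {in(p1,t3), truck_at(t3,gate)} ⊆ S  — applicable
  S \ del = {pkg_at(p4,gate), truck_at(t1,whs2), truck_at(t3,gate)}
  ∪ add   = {pkg_at(p1,gate), pkg_at(p4,gate), truck_at(t1,whs2), truck_at(t3,gate)}

== RESULT ==
["pkg_at(p1,gate)", "pkg_at(p4,gate)", "truck_at(t1,whs2)", "truck_at(t3,gate)"]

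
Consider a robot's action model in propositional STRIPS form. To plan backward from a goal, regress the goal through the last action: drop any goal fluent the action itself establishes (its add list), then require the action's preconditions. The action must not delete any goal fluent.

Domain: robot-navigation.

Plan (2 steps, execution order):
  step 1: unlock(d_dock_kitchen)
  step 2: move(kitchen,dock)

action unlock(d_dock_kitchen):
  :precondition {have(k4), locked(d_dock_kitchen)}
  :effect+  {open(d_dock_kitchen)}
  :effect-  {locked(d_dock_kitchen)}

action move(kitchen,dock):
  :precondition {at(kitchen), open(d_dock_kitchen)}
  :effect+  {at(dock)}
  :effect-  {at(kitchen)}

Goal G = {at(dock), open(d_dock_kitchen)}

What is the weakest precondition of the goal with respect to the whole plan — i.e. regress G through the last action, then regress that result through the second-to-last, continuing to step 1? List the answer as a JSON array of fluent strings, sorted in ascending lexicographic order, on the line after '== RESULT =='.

Work backward from the goal:
  through step 2 (move(kitchen,dock)): drop {at(dock)}, keep {open(d_dock_kitchen)}, require {at(kitchen), open(d_dock_kitchen)}
    → {at(kitchen), open(d_dock_kitchen)}
  through step 1 (unlock(d_dock_kitchen)): drop {open(d_dock_kitchen)}, keep {at(kitchen)}, require {have(k4), locked(d_dock_kitchen)}
    → {at(kitchen), have(k4), locked(d_dock_kitchen)}

== RESULT ==
["at(kitchen)", "have(k4)", "locked(d_dock_kitchen)"]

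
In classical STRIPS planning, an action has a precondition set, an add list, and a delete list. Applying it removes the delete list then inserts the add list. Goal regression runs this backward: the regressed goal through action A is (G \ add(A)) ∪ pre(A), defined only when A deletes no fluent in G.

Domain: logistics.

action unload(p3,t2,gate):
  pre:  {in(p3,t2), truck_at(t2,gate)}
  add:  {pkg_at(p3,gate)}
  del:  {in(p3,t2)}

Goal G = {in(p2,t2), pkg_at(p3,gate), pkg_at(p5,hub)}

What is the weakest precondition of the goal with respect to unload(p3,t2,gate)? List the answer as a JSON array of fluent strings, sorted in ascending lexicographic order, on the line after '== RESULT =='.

Compute (G \ add) ∪ pre:
  G ∩ del = {}  (empty — regression defined)
  G \ add = {in(p2,t2), pkg_at(p3,gate), pkg_at(p5,hub)} \ {pkg_at(p3,gate)} = {in(p2,t2), pkg_at(p5,hub)}
  ∪ pre   = {in(p2,t2), pkg_at(p5,hub)} ∪ {in(p3,t2), truck_at(t2,gate)}
          = {in(p2,t2), in(p3,t2), pkg_at(p5,hub), truck_at(t2,gate)}

== RESULT ==
["in(p2,t2)", "in(p3,t2)", "pkg_at(p5,hub)", "truck_at(t2,gate)"]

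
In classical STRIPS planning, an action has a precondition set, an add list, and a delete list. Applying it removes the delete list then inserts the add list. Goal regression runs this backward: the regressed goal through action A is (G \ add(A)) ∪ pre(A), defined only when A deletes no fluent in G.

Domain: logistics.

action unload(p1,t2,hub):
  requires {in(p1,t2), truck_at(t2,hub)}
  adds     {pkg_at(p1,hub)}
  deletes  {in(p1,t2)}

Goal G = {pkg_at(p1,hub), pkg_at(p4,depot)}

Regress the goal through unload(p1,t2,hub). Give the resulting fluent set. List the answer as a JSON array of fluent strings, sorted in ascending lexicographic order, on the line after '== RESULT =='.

Regress:
  G ∩ del = {}  (empty — regression defined)
  G \ add = {pkg_at(p1,hub), pkg_at(p4,depot)} \ {pkg_at(p1,hub)} = {pkg_at(p4,depot)}
  ∪ pre   = {pkg_at(p4,depot)} ∪ {in(p1,t2), truck_at(t2,hub)}
          = {in(p1,t2), pkg_at(p4,depot), truck_at(t2,hub)}

== RESULT ==
["in(p1,t2)", "pkg_at(p4,depot)", "truck_at(t2,hub)"]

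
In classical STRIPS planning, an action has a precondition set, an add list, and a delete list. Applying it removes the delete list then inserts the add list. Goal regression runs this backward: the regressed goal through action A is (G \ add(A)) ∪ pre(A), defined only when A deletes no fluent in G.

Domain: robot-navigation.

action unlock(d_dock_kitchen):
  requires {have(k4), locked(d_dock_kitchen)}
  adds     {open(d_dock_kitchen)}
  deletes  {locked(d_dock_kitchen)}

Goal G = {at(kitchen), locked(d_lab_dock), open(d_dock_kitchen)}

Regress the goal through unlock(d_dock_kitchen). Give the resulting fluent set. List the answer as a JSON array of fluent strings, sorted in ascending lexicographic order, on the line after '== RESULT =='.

Regress:
  G ∩ del = {}  (empty — regression defined)
  G \ add = {at(kitchen), locked(d_lab_dock), open(d_dock_kitchen)} \ {open(d_dock_kitchen)} = {at(kitchen), locked(d_lab_dock)}
  ∪ pre   = {at(kitchen), locked(d_lab_dock)} ∪ {have(k4), locked(d_dock_kitchen)}
          = {at(kitchen), have(k4), locked(d_dock_kitchen), locked(d_lab_dock)}

== RESULT ==
["at(kitchen)", "have(k4)", "locked(d_dock_kitchen)", "locked(d_lab_dock)"]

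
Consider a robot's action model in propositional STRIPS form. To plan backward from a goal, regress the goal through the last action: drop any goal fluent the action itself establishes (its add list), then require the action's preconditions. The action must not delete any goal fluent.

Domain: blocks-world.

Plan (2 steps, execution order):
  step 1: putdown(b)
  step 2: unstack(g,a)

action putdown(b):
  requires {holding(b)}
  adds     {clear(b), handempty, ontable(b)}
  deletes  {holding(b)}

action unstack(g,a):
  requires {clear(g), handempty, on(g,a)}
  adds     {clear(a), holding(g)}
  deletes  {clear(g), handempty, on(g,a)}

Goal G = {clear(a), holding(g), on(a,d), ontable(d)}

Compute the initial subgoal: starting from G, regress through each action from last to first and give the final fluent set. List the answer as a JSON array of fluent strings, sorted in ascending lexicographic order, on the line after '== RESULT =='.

Regress step by step:
  through step 2 (unstack(g,a)): drop {clear(a), holding(g)}, keep {on(a,d), ontable(d)}, require {clear(g), handempty, on(g,a)}
    → {clear(g), handempty, on(a,d), on(g,a), ontable(d)}
  through step 1 (putdown(b)): drop {handempty}, keep {clear(g), on(a,d), on(g,a), ontable(d)}, require {holding(b)}
    → {clear(g), holding(b), on(a,d), on(g,a), ontable(d)}

== RESULT ==
["clear(g)", "holding(b)", "on(a,d)", "on(g,a)", "ontable(d)"]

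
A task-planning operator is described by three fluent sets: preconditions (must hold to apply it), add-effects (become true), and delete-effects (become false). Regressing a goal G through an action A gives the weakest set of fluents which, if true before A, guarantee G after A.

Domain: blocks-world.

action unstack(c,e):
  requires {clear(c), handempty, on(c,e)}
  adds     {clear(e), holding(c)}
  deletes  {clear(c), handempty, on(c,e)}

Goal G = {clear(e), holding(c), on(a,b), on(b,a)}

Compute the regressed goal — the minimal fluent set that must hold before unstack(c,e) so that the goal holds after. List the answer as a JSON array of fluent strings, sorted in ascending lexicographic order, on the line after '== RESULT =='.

Regress:
  G ∩ del = {}  (empty — regression defined)
  G \ add = {clear(e), holding(c), on(a,b), on(b,a)} \ {clear(e), holding(c)} = {on(a,b), on(b,a)}
  ∪ pre   = {on(a,b), on(b,a)} ∪ {clear(c), handempty, on(c,e)}
          = {clear(c), handempty, on(a,b), on(b,a), on(c,e)}

== RESULT ==
["clear(c)", "handempty", "on(a,b)", "on(b,a)", "on(c,e)"]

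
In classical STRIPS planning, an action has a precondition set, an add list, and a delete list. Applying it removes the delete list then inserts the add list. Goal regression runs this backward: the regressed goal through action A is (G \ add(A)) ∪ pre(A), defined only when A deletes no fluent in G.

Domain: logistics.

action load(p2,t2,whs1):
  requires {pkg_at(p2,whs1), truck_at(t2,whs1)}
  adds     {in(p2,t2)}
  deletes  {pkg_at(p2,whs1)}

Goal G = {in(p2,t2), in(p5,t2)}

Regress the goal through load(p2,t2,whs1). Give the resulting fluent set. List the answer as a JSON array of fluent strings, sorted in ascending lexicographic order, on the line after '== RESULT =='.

Regress:
  G ∩ del = {}  (empty — regression defined)
  G \ add = {in(p2,t2), in(p5,t2)} \ {in(p2,t2)} = {in(p5,t2)}
  ∪ pre   = {in(p5,t2)} ∪ {pkg_at(p2,whs1), truck_at(t2,whs1)}
          = {in(p5,t2), pkg_at(p2,whs1), truck_at(t2,whs1)}

== RESULT ==
["in(p5,t2)", "pkg_at(p2,whs1)", "truck_at(t2,whs1)"]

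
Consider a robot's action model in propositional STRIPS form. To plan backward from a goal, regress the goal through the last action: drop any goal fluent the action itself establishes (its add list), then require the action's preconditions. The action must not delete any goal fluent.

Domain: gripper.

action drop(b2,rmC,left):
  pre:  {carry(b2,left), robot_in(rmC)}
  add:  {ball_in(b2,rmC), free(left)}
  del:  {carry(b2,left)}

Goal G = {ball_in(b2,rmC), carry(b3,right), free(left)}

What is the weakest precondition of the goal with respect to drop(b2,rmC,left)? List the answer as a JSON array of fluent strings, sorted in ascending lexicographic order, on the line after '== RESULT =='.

Regress:
  G ∩ del = {}  (empty — regression defined)
  G \ add = {ball_in(b2,rmC), carry(b3,right), free(left)} \ {ball_in(b2,rmC), free(left)} = {carry(b3,right)}
  ∪ pre   = {carry(b3,right)} ∪ {carry(b2,left), robot_in(rmC)}
          = {carry(b2,left), carry(b3,right), robot_in(rmC)}

== RESULT ==
["carry(b2,left)", "carry(b3,right)", "robot_in(rmC)"]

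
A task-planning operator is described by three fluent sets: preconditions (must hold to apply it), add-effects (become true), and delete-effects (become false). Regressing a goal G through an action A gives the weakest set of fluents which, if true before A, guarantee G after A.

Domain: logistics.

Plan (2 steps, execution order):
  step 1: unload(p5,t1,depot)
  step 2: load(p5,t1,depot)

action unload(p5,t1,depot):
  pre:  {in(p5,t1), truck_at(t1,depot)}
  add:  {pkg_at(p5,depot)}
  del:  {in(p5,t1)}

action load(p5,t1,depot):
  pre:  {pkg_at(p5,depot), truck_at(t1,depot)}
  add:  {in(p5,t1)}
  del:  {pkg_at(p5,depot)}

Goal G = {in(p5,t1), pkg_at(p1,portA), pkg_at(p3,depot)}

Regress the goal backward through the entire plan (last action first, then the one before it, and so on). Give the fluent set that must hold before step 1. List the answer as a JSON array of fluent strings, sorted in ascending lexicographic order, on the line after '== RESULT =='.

Regress step by step:
  through step 2 (load(p5,t1,depot)): drop {in(p5,t1)}, keep {pkg_at(p1,portA), pkg_at(p3,depot)}, require {pkg_at(p5,depot), truck_at(t1,depot)}
    → {pkg_at(p1,portA), pkg_at(p3,depot), pkg_at(p5,depot), truck_at(t1,depot)}
  through step 1 (unload(p5,t1,depot)): drop {pkg_at(p5,depot)}, keep {pkg_at(p1,portA), pkg_at(p3,depot), truck_at(t1,depot)}, require {in(p5,t1), truck_at(t1,depot)}
    → {in(p5,t1), pkg_at(p1,portA), pkg_at(p3,depot), truck_at(t1,depot)}

== RESULT ==
["in(p5,t1)", "pkg_at(p1,portA)", "pkg_at(p3,depot)", "truck_at(t1,depot)"]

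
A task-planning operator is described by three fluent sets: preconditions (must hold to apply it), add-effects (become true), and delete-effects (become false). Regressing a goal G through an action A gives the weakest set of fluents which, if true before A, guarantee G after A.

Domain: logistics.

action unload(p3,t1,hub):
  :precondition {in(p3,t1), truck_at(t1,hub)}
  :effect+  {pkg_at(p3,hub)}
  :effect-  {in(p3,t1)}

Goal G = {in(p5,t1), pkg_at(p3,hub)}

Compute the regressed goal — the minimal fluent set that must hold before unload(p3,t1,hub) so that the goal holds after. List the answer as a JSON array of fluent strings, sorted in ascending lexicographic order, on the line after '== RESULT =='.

Compute (G \ add) ∪ pre:
  G ∩ del = {}  (empty — regression defined)
  G \ add = {in(p5,t1), pkg_at(p3,hub)} \ {pkg_at(p3,hub)} = {in(p5,t1)}
  ∪ pre   = {in(p5,t1)} ∪ {in(p3,t1), truck_at(t1,hub)}
          = {in(p3,t1), in(p5,t1), truck_at(t1,hub)}

== RESULT ==
["in(p3,t1)", "in(p5,t1)", "truck_at(t1,hub)"]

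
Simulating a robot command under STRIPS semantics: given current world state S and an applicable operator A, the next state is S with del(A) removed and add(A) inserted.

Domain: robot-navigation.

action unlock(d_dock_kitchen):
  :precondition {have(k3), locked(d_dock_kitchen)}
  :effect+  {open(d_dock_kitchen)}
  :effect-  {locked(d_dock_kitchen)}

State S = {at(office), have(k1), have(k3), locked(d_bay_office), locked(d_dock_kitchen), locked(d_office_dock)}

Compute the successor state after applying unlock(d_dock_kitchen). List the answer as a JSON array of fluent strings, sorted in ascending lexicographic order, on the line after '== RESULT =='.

Compute (S \ del) ∪ add:
  pre ⊆ S: {have(k3), locked(d_dock_kitchen)} ⊆ S  — applicable
  S \ del = {at(office), have(k1), have(k3), locked(d_bay_office), locked(d_office_dock)}
  ∪ add   = {at(office), have(k1), have(k3), locked(d_bay_office), locked(d_office_dock), open(d_dock_kitchen)}

== RESULT ==
["at(office)", "have(k1)", "have(k3)", "locked(d_bay_office)", "locked(d_office_dock)", "open(d_dock_kitchen)"]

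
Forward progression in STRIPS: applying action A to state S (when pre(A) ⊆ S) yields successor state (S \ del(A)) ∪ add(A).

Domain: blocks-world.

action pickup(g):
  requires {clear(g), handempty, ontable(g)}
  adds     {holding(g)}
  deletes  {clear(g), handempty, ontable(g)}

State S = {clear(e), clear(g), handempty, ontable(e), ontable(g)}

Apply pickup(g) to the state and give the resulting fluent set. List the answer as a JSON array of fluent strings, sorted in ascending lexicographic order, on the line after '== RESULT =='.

Progress:
  pre ⊆ S: {clear(g), handempty, ontable(g)} ⊆ S  — applicable
  S \ del = {clear(e), ontable(e)}
  ∪ add   = {clear(e), holding(g), ontable(e)}

== RESULT ==
["clear(e)", "holding(g)", "ontable(e)"]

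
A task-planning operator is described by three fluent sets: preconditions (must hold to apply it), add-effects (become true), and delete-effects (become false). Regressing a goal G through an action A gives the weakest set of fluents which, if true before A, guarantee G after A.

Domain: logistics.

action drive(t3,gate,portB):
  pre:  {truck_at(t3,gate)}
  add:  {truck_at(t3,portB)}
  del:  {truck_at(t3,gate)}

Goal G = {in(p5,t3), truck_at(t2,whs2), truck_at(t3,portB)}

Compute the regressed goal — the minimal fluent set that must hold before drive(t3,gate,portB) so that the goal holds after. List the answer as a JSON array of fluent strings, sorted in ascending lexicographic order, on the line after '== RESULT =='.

Regress:
  G ∩ del = {}  (empty — regression defined)
  G \ add = {in(p5,t3), truck_at(t2,whs2), truck_at(t3,portB)} \ {truck_at(t3,portB)} = {in(p5,t3), truck_at(t2,whs2)}
  ∪ pre   = {in(p5,t3), truck_at(t2,whs2)} ∪ {truck_at(t3,gate)}
          = {in(p5,t3), truck_at(t2,whs2), truck_at(t3,gate)}

== RESULT ==
["in(p5,t3)", "truck_at(t2,whs2)", "truck_at(t3,gate)"]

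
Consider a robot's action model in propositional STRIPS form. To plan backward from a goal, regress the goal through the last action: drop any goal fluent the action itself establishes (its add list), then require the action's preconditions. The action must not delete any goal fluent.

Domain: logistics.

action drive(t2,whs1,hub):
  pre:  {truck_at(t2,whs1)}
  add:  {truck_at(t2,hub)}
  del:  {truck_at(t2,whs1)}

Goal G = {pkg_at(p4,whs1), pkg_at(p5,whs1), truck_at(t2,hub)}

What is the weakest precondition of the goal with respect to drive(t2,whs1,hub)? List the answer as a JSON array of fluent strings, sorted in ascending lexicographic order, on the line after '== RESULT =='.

Compute (G \ add) ∪ pre:
  G ∩ del = {}  (empty — regression defined)
  G \ add = {pkg_at(p4,whs1), pkg_at(p5,whs1), truck_at(t2,hub)} \ {truck_at(t2,hub)} = {pkg_at(p4,whs1), pkg_at(p5,whs1)}
  ∪ pre   = {pkg_at(p4,whs1), pkg_at(p5,whs1)} ∪ {truck_at(t2,whs1)}
          = {pkg_at(p4,whs1), pkg_at(p5,whs1), truck_at(t2,whs1)}

== RESULT ==
["pkg_at(p4,whs1)", "pkg_at(p5,whs1)", "truck_at(t2,whs1)"]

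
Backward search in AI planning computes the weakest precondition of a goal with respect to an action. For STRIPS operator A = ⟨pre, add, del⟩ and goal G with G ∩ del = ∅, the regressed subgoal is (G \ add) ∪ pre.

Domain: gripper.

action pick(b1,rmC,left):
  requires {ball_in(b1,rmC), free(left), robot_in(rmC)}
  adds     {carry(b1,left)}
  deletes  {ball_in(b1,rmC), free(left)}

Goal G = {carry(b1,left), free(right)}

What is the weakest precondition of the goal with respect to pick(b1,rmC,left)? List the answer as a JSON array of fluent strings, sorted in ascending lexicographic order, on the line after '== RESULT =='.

Regress:
  G ∩ del = {}  (empty — regression defined)
  G \ add = {carry(b1,left), free(right)} \ {carry(b1,left)} = {free(right)}
  ∪ pre   = {free(right)} ∪ {ball_in(b1,rmC), free(left), robot_in(rmC)}
          = {ball_in(b1,rmC), free(left), free(right), robot_in(rmC)}

== RESULT ==
["ball_in(b1,rmC)", "free(left)", "free(right)", "robot_in(rmC)"]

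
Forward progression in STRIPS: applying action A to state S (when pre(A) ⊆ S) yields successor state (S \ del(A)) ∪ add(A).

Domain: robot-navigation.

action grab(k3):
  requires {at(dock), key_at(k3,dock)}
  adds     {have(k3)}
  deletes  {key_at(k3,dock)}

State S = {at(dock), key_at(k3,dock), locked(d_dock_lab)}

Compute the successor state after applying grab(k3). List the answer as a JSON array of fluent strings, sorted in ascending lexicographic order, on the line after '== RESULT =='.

Compute (S \ del) ∪ add:
  pre ⊆ S: {at(dock), key_at(k3,dock)} ⊆ S  — applicable
  S \ del = {at(dock), locked(d_dock_lab)}
  ∪ add   = {at(dock), have(k3), locked(d_dock_lab)}

== RESULT ==
["at(dock)", "have(k3)", "locked(d_dock_lab)"]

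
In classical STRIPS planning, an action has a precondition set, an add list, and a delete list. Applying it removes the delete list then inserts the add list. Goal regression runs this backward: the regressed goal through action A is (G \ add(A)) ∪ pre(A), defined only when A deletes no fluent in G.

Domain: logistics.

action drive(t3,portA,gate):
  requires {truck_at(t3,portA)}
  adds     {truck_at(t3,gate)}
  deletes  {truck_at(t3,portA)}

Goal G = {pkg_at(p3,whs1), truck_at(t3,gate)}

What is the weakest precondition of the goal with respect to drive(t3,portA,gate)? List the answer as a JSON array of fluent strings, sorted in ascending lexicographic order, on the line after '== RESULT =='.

Regress:
  G ∩ del = {}  (empty — regression defined)
  G \ add = {pkg_at(p3,whs1), truck_at(t3,gate)} \ {truck_at(t3,gate)} = {pkg_at(p3,whs1)}
  ∪ pre   = {pkg_at(p3,whs1)} ∪ {truck_at(t3,portA)}
          = {pkg_at(p3,whs1), truck_at(t3,portA)}

== RESULT ==
["pkg_at(p3,whs1)", "truck_at(t3,portA)"]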